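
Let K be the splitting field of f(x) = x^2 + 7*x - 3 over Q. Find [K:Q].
[K:Q] = 2

The discriminant of x^2 + (7)*x + (-3) is b^2 - 4c = 49 - (-12) = 61. Since 61 is not a perfect square in Q, the polynomial is irreducible over Q. Its two roots generate a degree-2 extension, so [K:Q] = 2.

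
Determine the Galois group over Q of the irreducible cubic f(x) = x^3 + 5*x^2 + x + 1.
Gal(K/Q) = S_3 (symmetric group of order 6)

Compute the discriminant of x^3 + (5)*x^2 + (1)*x + (1): Δ = -416. Since Δ is not a rational square, the Galois group is not contained in A_3; it must be the full S_3 (irreducibility of the cubic rules out anything smaller).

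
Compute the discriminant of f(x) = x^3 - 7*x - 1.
Δ = 1345

For x^3 + a x^2 + b x + c the discriminant is Δ = 18 a b c - 4 a^3 c + a^2 b^2 - 4 b^3 - 27 c^2.
Plug a = 0, b = -7, c = -1:
  18*(0)*(-7)*(-1) - 4*(0)^3*(-1) + (0)^2*(-7)^2 - 4*(-7)^3 - 27*(-1)^2
  = 0 + (0) + 0 + (1372) + (-27)
  = 1345.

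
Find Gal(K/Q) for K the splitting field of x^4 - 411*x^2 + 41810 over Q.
Gal(K/Q) = V_4 (Klein four-group, Z/2Z × Z/2Z)

f factors as (x^2 - 226)(x^2 - 185), so the splitting field is K = Q(sqrt(226), sqrt(185)). The elements 226, 185, 41810 are all non-squares in Q, so sqrt(226) and sqrt(185) generate independent quadratic extensions. Thus [K:Q] = 4 and Gal(K/Q) is generated by the two order-2 automorphisms sqrt(226) ↦ -sqrt(226) and sqrt(185) ↦ -sqrt(185), giving V_4.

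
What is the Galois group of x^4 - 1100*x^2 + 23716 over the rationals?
Gal(K/Q) = Z/2Z (cyclic of order 2)

f factors as (x^2 - 1078)(x^2 - 22), so the splitting field is K = Q(sqrt(1078), sqrt(22)). The squarefree part of 1078 is 22 and the squarefree part of 22 is also 22, so sqrt(1078) and sqrt(22) are both rational multiples of sqrt(22). Hence Q(sqrt(1078)) = Q(sqrt(22)) = Q(sqrt(22)), and the splitting field collapses to a single degree-2 extension with Galois group Z/2Z.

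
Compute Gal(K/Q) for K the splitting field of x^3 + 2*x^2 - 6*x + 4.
Gal(K/Q) = S_3 (symmetric group of order 6)

Compute the discriminant of x^3 + (2)*x^2 + (-6)*x + (4): Δ = -416. Since Δ is not a rational square, the Galois group is not contained in A_3; it must be the full S_3 (irreducibility of the cubic rules out anything smaller).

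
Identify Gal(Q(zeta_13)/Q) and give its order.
|Gal(Q(zeta_13)/Q)| = phi(13) = 12; group ≅ (Z/13Z)^* ≅ Z/12Z

The n-th cyclotomic polynomial Φ_13(x) is the minimal polynomial of zeta_13 over Q and has degree phi(13) = 12. So Q(zeta_13) is a degree-12 Galois extension with Galois group (Z/13Z)^*. (Z/13Z)^* is cyclic since 13 is an odd prime power (or 4). Hence Gal(Q(zeta_13)/Q) ≅ Z/12Z.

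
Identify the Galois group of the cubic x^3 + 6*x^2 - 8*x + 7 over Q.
Gal(K/Q) = S_3 (symmetric group of order 6)

Compute the discriminant of x^3 + (6)*x^2 + (-8)*x + (7): Δ = -9067. Since Δ is not a rational square, the Galois group is not contained in A_3; it must be the full S_3 (irreducibility of the cubic rules out anything smaller).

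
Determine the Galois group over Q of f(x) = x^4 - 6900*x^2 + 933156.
Gal(K/Q) = Z/2Z (cyclic of order 2)

f factors as (x^2 - 6762)(x^2 - 138), so the splitting field is K = Q(sqrt(6762), sqrt(138)). The squarefree part of 6762 is 138 and the squarefree part of 138 is also 138, so sqrt(6762) and sqrt(138) are both rational multiples of sqrt(138). Hence Q(sqrt(6762)) = Q(sqrt(138)) = Q(sqrt(138)), and the splitting field collapses to a single degree-2 extension with Galois group Z/2Z.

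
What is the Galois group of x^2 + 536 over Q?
Gal(K/Q) = Z/2Z (cyclic of order 2)

x^2 + 536 is irreducible over Q since -536 is not a rational square. The splitting field Q(sqrt(-536)) has degree 2 over Q, and its unique nontrivial automorphism is sqrt(-536) ↦ -sqrt(-536). Hence Gal(Q(sqrt(-536))/Q) = Z/2Z.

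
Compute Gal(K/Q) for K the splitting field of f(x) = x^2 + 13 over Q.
Gal(K/Q) = Z/2Z (cyclic of order 2)

x^2 + 13 is irreducible over Q since -13 is not a rational square. The splitting field Q(sqrt(-13)) has degree 2 over Q, and its unique nontrivial automorphism is sqrt(-13) ↦ -sqrt(-13). Hence Gal(Q(sqrt(-13))/Q) = Z/2Z.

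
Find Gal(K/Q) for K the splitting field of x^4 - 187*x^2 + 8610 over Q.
Gal(K/Q) = V_4 (Klein four-group, Z/2Z × Z/2Z)

f factors as (x^2 - 105)(x^2 - 82), so the splitting field is K = Q(sqrt(105), sqrt(82)). The elements 105, 82, 8610 are all non-squares in Q, so sqrt(105) and sqrt(82) generate independent quadratic extensions. Thus [K:Q] = 4 and Gal(K/Q) is generated by the two order-2 automorphisms sqrt(105) ↦ -sqrt(105) and sqrt(82) ↦ -sqrt(82), giving V_4.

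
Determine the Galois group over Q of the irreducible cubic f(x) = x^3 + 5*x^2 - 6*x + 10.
Gal(K/Q) = S_3 (symmetric group of order 6)

Compute the discriminant of x^3 + (5)*x^2 + (-6)*x + (10): Δ = -11336. Since Δ is not a rational square, the Galois group is not contained in A_3; it must be the full S_3 (irreducibility of the cubic rules out anything smaller).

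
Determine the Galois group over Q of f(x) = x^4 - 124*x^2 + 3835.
Gal(K/Q) = V_4 (Klein four-group, Z/2Z × Z/2Z)

f factors as (x^2 - 59)(x^2 - 65), so the splitting field is K = Q(sqrt(59), sqrt(65)). The elements 59, 65, 3835 are all non-squares in Q, so sqrt(59) and sqrt(65) generate independent quadratic extensions. Thus [K:Q] = 4 and Gal(K/Q) is generated by the two order-2 automorphisms sqrt(59) ↦ -sqrt(59) and sqrt(65) ↦ -sqrt(65), giving V_4.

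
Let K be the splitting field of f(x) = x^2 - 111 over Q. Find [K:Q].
[K:Q] = 2

The polynomial x^2 - 111 is irreducible over Q since 111 is not a perfect square. Its splitting field is Q(sqrt(111)), which has degree 2 over Q.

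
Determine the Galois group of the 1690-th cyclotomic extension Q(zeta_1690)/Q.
|Gal(Q(zeta_1690)/Q)| = phi(1690) = 624; group ≅ (Z/1690Z)^* ≅ Z/4Z × Z/156Z

The n-th cyclotomic polynomial Φ_1690(x) is the minimal polynomial of zeta_1690 over Q and has degree phi(1690) = 624. So Q(zeta_1690) is a degree-624 Galois extension with Galois group (Z/1690Z)^*. By CRT, (Z/1690Z)^* ≅ (Z/2Z)^* × (Z/5Z)^* × (Z/169Z)^*. Each prime-power unit group is (Z/2Z)^* ≅ trivial group (order 1); (Z/5Z)^* ≅ Z/4Z; (Z/169Z)^* ≅ Z/156Z. Hence Gal(Q(zeta_1690)/Q) ≅ Z/4Z × Z/156Z.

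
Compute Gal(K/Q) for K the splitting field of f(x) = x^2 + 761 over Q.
Gal(K/Q) = Z/2Z (cyclic of order 2)

x^2 + 761 is irreducible over Q since -761 is not a rational square. The splitting field Q(sqrt(-761)) has degree 2 over Q, and its unique nontrivial automorphism is sqrt(-761) ↦ -sqrt(-761). Hence Gal(Q(sqrt(-761))/Q) = Z/2Z.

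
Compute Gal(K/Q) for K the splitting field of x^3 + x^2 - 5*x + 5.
Gal(K/Q) = S_3 (symmetric group of order 6)

Compute the discriminant of x^3 + (1)*x^2 + (-5)*x + (5): Δ = -620. Since Δ is not a rational square, the Galois group is not contained in A_3; it must be the full S_3 (irreducibility of the cubic rules out anything smaller).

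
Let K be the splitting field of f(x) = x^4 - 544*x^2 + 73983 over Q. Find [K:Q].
[K:Q] = 4

f factors as (x^2 - 271)(x^2 - 273); the splitting field is K = Q(sqrt(271), sqrt(273)). Since 271, 273, and 73983 are all non-squares in Q, the three subfields Q(sqrt(271)), Q(sqrt(273)), Q(sqrt(73983)) are distinct degree-2 extensions, so [K:Q] = 4 (Klein four Galois group).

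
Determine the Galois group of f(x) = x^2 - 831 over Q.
Gal(K/Q) = Z/2Z (cyclic of order 2)

x^2 - 831 is irreducible over Q since 831 is not a rational square. The splitting field Q(sqrt(831)) has degree 2 over Q, and its unique nontrivial automorphism is sqrt(831) ↦ -sqrt(831). Hence Gal(Q(sqrt(831))/Q) = Z/2Z.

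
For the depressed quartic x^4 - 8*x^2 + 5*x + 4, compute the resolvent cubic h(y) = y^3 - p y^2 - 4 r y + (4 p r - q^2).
h(y) = y^3 + 8*y^2 - 16*y - 153

Identify coefficients: p = -8, q = 5, r = 4.
Plug into h(y) = y^3 - p y^2 - 4 r y + (4 p r - q^2):
  h(y) = y^3 - (-8) y^2 - 4*(4) y + (4*(-8)*(4) - (5)^2)
       = y^3 + (8) y^2 + (-16) y + (-153).
Simplifying: h(y) = y^3 + 8*y^2 - 16*y - 153.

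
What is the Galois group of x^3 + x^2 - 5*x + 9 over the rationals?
Gal(K/Q) = S_3 (symmetric group of order 6)

Compute the discriminant of x^3 + (1)*x^2 + (-5)*x + (9): Δ = -2508. Since Δ is not a rational square, the Galois group is not contained in A_3; it must be the full S_3 (irreducibility of the cubic rules out anything smaller).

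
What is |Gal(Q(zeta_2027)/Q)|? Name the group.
|Gal(Q(zeta_2027)/Q)| = phi(2027) = 2026; group ≅ (Z/2027Z)^* ≅ Z/2026Z

The n-th cyclotomic polynomial Φ_2027(x) is the minimal polynomial of zeta_2027 over Q and has degree phi(2027) = 2026. So Q(zeta_2027) is a degree-2026 Galois extension with Galois group (Z/2027Z)^*. (Z/2027Z)^* is cyclic since 2027 is an odd prime power (or 4). Hence Gal(Q(zeta_2027)/Q) ≅ Z/2026Z.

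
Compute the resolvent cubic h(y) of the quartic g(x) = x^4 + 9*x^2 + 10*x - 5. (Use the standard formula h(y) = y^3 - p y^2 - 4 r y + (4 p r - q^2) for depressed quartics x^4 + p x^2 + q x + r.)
h(y) = y^3 - 9*y^2 + 20*y - 280

Identify coefficients: p = 9, q = 10, r = -5.
Plug into h(y) = y^3 - p y^2 - 4 r y + (4 p r - q^2):
  h(y) = y^3 - (9) y^2 - 4*(-5) y + (4*(9)*(-5) - (10)^2)
       = y^3 + (-9) y^2 + (20) y + (-280).
Simplifying: h(y) = y^3 - 9*y^2 + 20*y - 280.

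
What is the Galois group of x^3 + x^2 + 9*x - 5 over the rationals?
Gal(K/Q) = S_3 (symmetric group of order 6)

Compute the discriminant of x^3 + (1)*x^2 + (9)*x + (-5): Δ = -4300. Since Δ is not a rational square, the Galois group is not contained in A_3; it must be the full S_3 (irreducibility of the cubic rules out anything smaller).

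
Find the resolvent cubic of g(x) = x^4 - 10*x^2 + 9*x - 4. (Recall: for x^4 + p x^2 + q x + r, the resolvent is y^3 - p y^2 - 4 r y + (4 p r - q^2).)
h(y) = y^3 + 10*y^2 + 16*y + 79

Identify coefficients: p = -10, q = 9, r = -4.
Plug into h(y) = y^3 - p y^2 - 4 r y + (4 p r - q^2):
  h(y) = y^3 - (-10) y^2 - 4*(-4) y + (4*(-10)*(-4) - (9)^2)
       = y^3 + (10) y^2 + (16) y + (79).
Simplifying: h(y) = y^3 + 10*y^2 + 16*y + 79.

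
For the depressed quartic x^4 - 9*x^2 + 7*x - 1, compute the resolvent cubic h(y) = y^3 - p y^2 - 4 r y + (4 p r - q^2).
h(y) = y^3 + 9*y^2 + 4*y - 13

Identify coefficients: p = -9, q = 7, r = -1.
Plug into h(y) = y^3 - p y^2 - 4 r y + (4 p r - q^2):
  h(y) = y^3 - (-9) y^2 - 4*(-1) y + (4*(-9)*(-1) - (7)^2)
       = y^3 + (9) y^2 + (4) y + (-13).
Simplifying: h(y) = y^3 + 9*y^2 + 4*y - 13.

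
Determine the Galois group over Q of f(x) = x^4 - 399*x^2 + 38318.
Gal(K/Q) = V_4 (Klein four-group, Z/2Z × Z/2Z)

f factors as (x^2 - 161)(x^2 - 238), so the splitting field is K = Q(sqrt(161), sqrt(238)). The elements 161, 238, 38318 are all non-squares in Q, so sqrt(161) and sqrt(238) generate independent quadratic extensions. Thus [K:Q] = 4 and Gal(K/Q) is generated by the two order-2 automorphisms sqrt(161) ↦ -sqrt(161) and sqrt(238) ↦ -sqrt(238), giving V_4.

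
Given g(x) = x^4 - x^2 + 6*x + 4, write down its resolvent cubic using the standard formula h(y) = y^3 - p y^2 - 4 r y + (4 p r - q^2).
h(y) = y^3 + y^2 - 16*y - 52

Identify coefficients: p = -1, q = 6, r = 4.
Plug into h(y) = y^3 - p y^2 - 4 r y + (4 p r - q^2):
  h(y) = y^3 - (-1) y^2 - 4*(4) y + (4*(-1)*(4) - (6)^2)
       = y^3 + (1) y^2 + (-16) y + (-52).
Simplifying: h(y) = y^3 + y^2 - 16*y - 52.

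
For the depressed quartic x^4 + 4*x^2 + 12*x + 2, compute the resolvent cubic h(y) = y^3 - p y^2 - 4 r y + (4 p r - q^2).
h(y) = y^3 - 4*y^2 - 8*y - 112

Identify coefficients: p = 4, q = 12, r = 2.
Plug into h(y) = y^3 - p y^2 - 4 r y + (4 p r - q^2):
  h(y) = y^3 - (4) y^2 - 4*(2) y + (4*(4)*(2) - (12)^2)
       = y^3 + (-4) y^2 + (-8) y + (-112).
Simplifying: h(y) = y^3 - 4*y^2 - 8*y - 112.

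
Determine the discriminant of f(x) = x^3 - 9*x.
Δ = 2916

For a depressed cubic x^3 + p x + q the discriminant is Δ = -4 p^3 - 27 q^2 = -4*(-9)^3 - 27*(0)^2 = 2916 - 0 = 2916.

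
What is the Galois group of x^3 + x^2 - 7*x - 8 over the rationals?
Gal(K/Q) = S_3 (symmetric group of order 6)

Compute the discriminant of x^3 + (1)*x^2 + (-7)*x + (-8): Δ = 733. Since Δ is not a rational square, the Galois group is not contained in A_3; it must be the full S_3 (irreducibility of the cubic rules out anything smaller).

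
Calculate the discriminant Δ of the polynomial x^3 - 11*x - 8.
Δ = 3596

For a depressed cubic x^3 + p x + q the discriminant is Δ = -4 p^3 - 27 q^2 = -4*(-11)^3 - 27*(-8)^2 = 5324 - 1728 = 3596.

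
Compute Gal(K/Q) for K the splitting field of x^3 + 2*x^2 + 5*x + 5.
Gal(K/Q) = S_3 (symmetric group of order 6)

Compute the discriminant of x^3 + (2)*x^2 + (5)*x + (5): Δ = -335. Since Δ is not a rational square, the Galois group is not contained in A_3; it must be the full S_3 (irreducibility of the cubic rules out anything smaller).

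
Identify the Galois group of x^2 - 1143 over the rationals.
Gal(K/Q) = Z/2Z (cyclic of order 2)

x^2 - 1143 is irreducible over Q since 1143 is not a rational square. The splitting field Q(sqrt(1143)) has degree 2 over Q, and its unique nontrivial automorphism is sqrt(1143) ↦ -sqrt(1143). Hence Gal(Q(sqrt(1143))/Q) = Z/2Z.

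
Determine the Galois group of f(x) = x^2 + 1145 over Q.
Gal(K/Q) = Z/2Z (cyclic of order 2)

x^2 + 1145 is irreducible over Q since -1145 is not a rational square. The splitting field Q(sqrt(-1145)) has degree 2 over Q, and its unique nontrivial automorphism is sqrt(-1145) ↦ -sqrt(-1145). Hence Gal(Q(sqrt(-1145))/Q) = Z/2Z.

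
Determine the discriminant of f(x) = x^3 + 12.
Δ = -3888

For a depressed cubic x^3 + p x + q the discriminant is Δ = -4 p^3 - 27 q^2 = -4*(0)^3 - 27*(12)^2 = 0 - 3888 = -3888.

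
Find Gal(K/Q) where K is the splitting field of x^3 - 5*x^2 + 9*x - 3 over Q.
Gal(K/Q) = S_3 (symmetric group of order 6)

Compute the discriminant of x^3 + (-5)*x^2 + (9)*x + (-3): Δ = -204. Since Δ is not a rational square, the Galois group is not contained in A_3; it must be the full S_3 (irreducibility of the cubic rules out anything smaller).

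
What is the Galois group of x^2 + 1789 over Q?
Gal(K/Q) = Z/2Z (cyclic of order 2)

x^2 + 1789 is irreducible over Q since -1789 is not a rational square. The splitting field Q(sqrt(-1789)) has degree 2 over Q, and its unique nontrivial automorphism is sqrt(-1789) ↦ -sqrt(-1789). Hence Gal(Q(sqrt(-1789))/Q) = Z/2Z.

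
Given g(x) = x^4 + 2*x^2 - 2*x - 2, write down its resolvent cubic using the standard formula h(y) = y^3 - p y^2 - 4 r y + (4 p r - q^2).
h(y) = y^3 - 2*y^2 + 8*y - 20

Identify coefficients: p = 2, q = -2, r = -2.
Plug into h(y) = y^3 - p y^2 - 4 r y + (4 p r - q^2):
  h(y) = y^3 - (2) y^2 - 4*(-2) y + (4*(2)*(-2) - (-2)^2)
       = y^3 + (-2) y^2 + (8) y + (-20).
Simplifying: h(y) = y^3 - 2*y^2 + 8*y - 20.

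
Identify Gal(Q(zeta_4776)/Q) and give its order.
|Gal(Q(zeta_4776)/Q)| = phi(4776) = 1584; group ≅ (Z/4776Z)^* ≅ Z/2Z × Z/2Z × Z/2Z × Z/198Z

The n-th cyclotomic polynomial Φ_4776(x) is the minimal polynomial of zeta_4776 over Q and has degree phi(4776) = 1584. So Q(zeta_4776) is a degree-1584 Galois extension with Galois group (Z/4776Z)^*. By CRT, (Z/4776Z)^* ≅ (Z/8Z)^* × (Z/3Z)^* × (Z/199Z)^*. Each prime-power unit group is (Z/8Z)^* ≅ Z/2Z × Z/2Z; (Z/3Z)^* ≅ Z/2Z; (Z/199Z)^* ≅ Z/198Z. Hence Gal(Q(zeta_4776)/Q) ≅ Z/2Z × Z/2Z × Z/2Z × Z/198Z.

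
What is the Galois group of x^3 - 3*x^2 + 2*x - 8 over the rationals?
Gal(K/Q) = S_3 (symmetric group of order 6)

Compute the discriminant of x^3 + (-3)*x^2 + (2)*x + (-8): Δ = -1724. Since Δ is not a rational square, the Galois group is not contained in A_3; it must be the full S_3 (irreducibility of the cubic rules out anything smaller).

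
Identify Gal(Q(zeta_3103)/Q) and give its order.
|Gal(Q(zeta_3103)/Q)| = phi(3103) = 2968; group ≅ (Z/3103Z)^* ≅ Z/28Z × Z/106Z

The n-th cyclotomic polynomial Φ_3103(x) is the minimal polynomial of zeta_3103 over Q and has degree phi(3103) = 2968. So Q(zeta_3103) is a degree-2968 Galois extension with Galois group (Z/3103Z)^*. By CRT, (Z/3103Z)^* ≅ (Z/29Z)^* × (Z/107Z)^*. Each prime-power unit group is (Z/29Z)^* ≅ Z/28Z; (Z/107Z)^* ≅ Z/106Z. Hence Gal(Q(zeta_3103)/Q) ≅ Z/28Z × Z/106Z.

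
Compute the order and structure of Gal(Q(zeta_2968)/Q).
|Gal(Q(zeta_2968)/Q)| = phi(2968) = 1248; group ≅ (Z/2968Z)^* ≅ Z/2Z × Z/2Z × Z/6Z × Z/52Z

The n-th cyclotomic polynomial Φ_2968(x) is the minimal polynomial of zeta_2968 over Q and has degree phi(2968) = 1248. So Q(zeta_2968) is a degree-1248 Galois extension with Galois group (Z/2968Z)^*. By CRT, (Z/2968Z)^* ≅ (Z/8Z)^* × (Z/7Z)^* × (Z/53Z)^*. Each prime-power unit group is (Z/8Z)^* ≅ Z/2Z × Z/2Z; (Z/7Z)^* ≅ Z/6Z; (Z/53Z)^* ≅ Z/52Z. Hence Gal(Q(zeta_2968)/Q) ≅ Z/2Z × Z/2Z × Z/6Z × Z/52Z.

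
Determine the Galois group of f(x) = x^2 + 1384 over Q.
Gal(K/Q) = Z/2Z (cyclic of order 2)

x^2 + 1384 is irreducible over Q since -1384 is not a rational square. The splitting field Q(sqrt(-1384)) has degree 2 over Q, and its unique nontrivial automorphism is sqrt(-1384) ↦ -sqrt(-1384). Hence Gal(Q(sqrt(-1384))/Q) = Z/2Z.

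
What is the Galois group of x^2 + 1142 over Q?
Gal(K/Q) = Z/2Z (cyclic of order 2)

x^2 + 1142 is irreducible over Q since -1142 is not a rational square. The splitting field Q(sqrt(-1142)) has degree 2 over Q, and its unique nontrivial automorphism is sqrt(-1142) ↦ -sqrt(-1142). Hence Gal(Q(sqrt(-1142))/Q) = Z/2Z.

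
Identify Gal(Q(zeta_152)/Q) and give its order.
|Gal(Q(zeta_152)/Q)| = phi(152) = 72; group ≅ (Z/152Z)^* ≅ Z/2Z × Z/2Z × Z/18Z

The n-th cyclotomic polynomial Φ_152(x) is the minimal polynomial of zeta_152 over Q and has degree phi(152) = 72. So Q(zeta_152) is a degree-72 Galois extension with Galois group (Z/152Z)^*. By CRT, (Z/152Z)^* ≅ (Z/8Z)^* × (Z/19Z)^*. Each prime-power unit group is (Z/8Z)^* ≅ Z/2Z × Z/2Z; (Z/19Z)^* ≅ Z/18Z. Hence Gal(Q(zeta_152)/Q) ≅ Z/2Z × Z/2Z × Z/18Z.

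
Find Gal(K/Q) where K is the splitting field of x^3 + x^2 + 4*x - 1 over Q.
Gal(K/Q) = S_3 (symmetric group of order 6)

Compute the discriminant of x^3 + (1)*x^2 + (4)*x + (-1): Δ = -335. Since Δ is not a rational square, the Galois group is not contained in A_3; it must be the full S_3 (irreducibility of the cubic rules out anything smaller).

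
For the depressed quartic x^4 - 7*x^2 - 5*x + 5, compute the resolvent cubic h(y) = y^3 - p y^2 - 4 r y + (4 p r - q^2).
h(y) = y^3 + 7*y^2 - 20*y - 165

Identify coefficients: p = -7, q = -5, r = 5.
Plug into h(y) = y^3 - p y^2 - 4 r y + (4 p r - q^2):
  h(y) = y^3 - (-7) y^2 - 4*(5) y + (4*(-7)*(5) - (-5)^2)
       = y^3 + (7) y^2 + (-20) y + (-165).
Simplifying: h(y) = y^3 + 7*y^2 - 20*y - 165.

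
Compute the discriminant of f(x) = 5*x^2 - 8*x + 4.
Δ = -16

For a quadratic a x^2 + b x + c the discriminant is Δ = b^2 - 4ac = (-8)^2 - 4*(5)*(4) = 64 - (80) = -16.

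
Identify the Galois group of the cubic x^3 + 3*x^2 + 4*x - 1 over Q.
Gal(K/Q) = S_3 (symmetric group of order 6)

Compute the discriminant of x^3 + (3)*x^2 + (4)*x + (-1): Δ = -247. Since Δ is not a rational square, the Galois group is not contained in A_3; it must be the full S_3 (irreducibility of the cubic rules out anything smaller).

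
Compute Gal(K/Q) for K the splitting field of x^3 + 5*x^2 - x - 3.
Gal(K/Q) = S_3 (symmetric group of order 6)

Compute the discriminant of x^3 + (5)*x^2 + (-1)*x + (-3): Δ = 1556. Since Δ is not a rational square, the Galois group is not contained in A_3; it must be the full S_3 (irreducibility of the cubic rules out anything smaller).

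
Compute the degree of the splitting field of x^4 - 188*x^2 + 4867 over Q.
[K:Q] = 4

f factors as (x^2 - 31)(x^2 - 157); the splitting field is K = Q(sqrt(31), sqrt(157)). Since 31, 157, and 4867 are all non-squares in Q, the three subfields Q(sqrt(31)), Q(sqrt(157)), Q(sqrt(4867)) are distinct degree-2 extensions, so [K:Q] = 4 (Klein four Galois group).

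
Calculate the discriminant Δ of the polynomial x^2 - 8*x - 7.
Δ = 92

For a quadratic a x^2 + b x + c the discriminant is Δ = b^2 - 4ac = (-8)^2 - 4*(1)*(-7) = 64 - (-28) = 92.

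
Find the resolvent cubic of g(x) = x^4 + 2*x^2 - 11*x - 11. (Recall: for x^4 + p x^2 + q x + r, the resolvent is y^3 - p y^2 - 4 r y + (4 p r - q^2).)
h(y) = y^3 - 2*y^2 + 44*y - 209

Identify coefficients: p = 2, q = -11, r = -11.
Plug into h(y) = y^3 - p y^2 - 4 r y + (4 p r - q^2):
  h(y) = y^3 - (2) y^2 - 4*(-11) y + (4*(2)*(-11) - (-11)^2)
       = y^3 + (-2) y^2 + (44) y + (-209).
Simplifying: h(y) = y^3 - 2*y^2 + 44*y - 209.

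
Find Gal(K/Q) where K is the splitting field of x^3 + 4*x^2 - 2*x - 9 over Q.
Gal(K/Q) = S_3 (symmetric group of order 6)

Compute the discriminant of x^3 + (4)*x^2 + (-2)*x + (-9): Δ = 1509. Since Δ is not a rational square, the Galois group is not contained in A_3; it must be the full S_3 (irreducibility of the cubic rules out anything smaller).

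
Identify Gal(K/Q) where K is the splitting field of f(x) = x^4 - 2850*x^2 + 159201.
Gal(K/Q) = Z/2Z (cyclic of order 2)

f factors as (x^2 - 57)(x^2 - 2793), so the splitting field is K = Q(sqrt(57), sqrt(2793)). The squarefree part of 57 is 57 and the squarefree part of 2793 is also 57, so sqrt(57) and sqrt(2793) are both rational multiples of sqrt(57). Hence Q(sqrt(57)) = Q(sqrt(2793)) = Q(sqrt(57)), and the splitting field collapses to a single degree-2 extension with Galois group Z/2Z.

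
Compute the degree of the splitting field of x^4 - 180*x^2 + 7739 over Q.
[K:Q] = 4

f factors as (x^2 - 109)(x^2 - 71); the splitting field is K = Q(sqrt(109), sqrt(71)). Since 109, 71, and 7739 are all non-squares in Q, the three subfields Q(sqrt(109)), Q(sqrt(71)), Q(sqrt(7739)) are distinct degree-2 extensions, so [K:Q] = 4 (Klein four Galois group).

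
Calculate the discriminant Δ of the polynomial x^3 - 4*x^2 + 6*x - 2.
Δ = -44

For x^3 + a x^2 + b x + c the discriminant is Δ = 18 a b c - 4 a^3 c + a^2 b^2 - 4 b^3 - 27 c^2.
Plug a = -4, b = 6, c = -2:
  18*(-4)*(6)*(-2) - 4*(-4)^3*(-2) + (-4)^2*(6)^2 - 4*(6)^3 - 27*(-2)^2
  = 864 + (-512) + 576 + (-864) + (-108)
  = -44.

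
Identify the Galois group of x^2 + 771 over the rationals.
Gal(K/Q) = Z/2Z (cyclic of order 2)

x^2 + 771 is irreducible over Q since -771 is not a rational square. The splitting field Q(sqrt(-771)) has degree 2 over Q, and its unique nontrivial automorphism is sqrt(-771) ↦ -sqrt(-771). Hence Gal(Q(sqrt(-771))/Q) = Z/2Z.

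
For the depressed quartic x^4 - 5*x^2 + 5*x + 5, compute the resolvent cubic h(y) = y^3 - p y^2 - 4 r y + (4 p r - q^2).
h(y) = y^3 + 5*y^2 - 20*y - 125

Identify coefficients: p = -5, q = 5, r = 5.
Plug into h(y) = y^3 - p y^2 - 4 r y + (4 p r - q^2):
  h(y) = y^3 - (-5) y^2 - 4*(5) y + (4*(-5)*(5) - (5)^2)
       = y^3 + (5) y^2 + (-20) y + (-125).
Simplifying: h(y) = y^3 + 5*y^2 - 20*y - 125.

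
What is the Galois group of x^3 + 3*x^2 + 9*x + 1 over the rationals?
Gal(K/Q) = S_3 (symmetric group of order 6)

Compute the discriminant of x^3 + (3)*x^2 + (9)*x + (1): Δ = -1836. Since Δ is not a rational square, the Galois group is not contained in A_3; it must be the full S_3 (irreducibility of the cubic rules out anything smaller).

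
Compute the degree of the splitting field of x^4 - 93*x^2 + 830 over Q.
[K:Q] = 4

f factors as (x^2 - 10)(x^2 - 83); the splitting field is K = Q(sqrt(10), sqrt(83)). Since 10, 83, and 830 are all non-squares in Q, the three subfields Q(sqrt(10)), Q(sqrt(83)), Q(sqrt(830)) are distinct degree-2 extensions, so [K:Q] = 4 (Klein four Galois group).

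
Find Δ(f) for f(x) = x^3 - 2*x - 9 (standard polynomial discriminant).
Δ = -2155

For a depressed cubic x^3 + p x + q the discriminant is Δ = -4 p^3 - 27 q^2 = -4*(-2)^3 - 27*(-9)^2 = 32 - 2187 = -2155.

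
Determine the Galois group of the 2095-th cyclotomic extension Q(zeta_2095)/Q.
|Gal(Q(zeta_2095)/Q)| = phi(2095) = 1672; group ≅ (Z/2095Z)^* ≅ Z/4Z × Z/418Z

The n-th cyclotomic polynomial Φ_2095(x) is the minimal polynomial of zeta_2095 over Q and has degree phi(2095) = 1672. So Q(zeta_2095) is a degree-1672 Galois extension with Galois group (Z/2095Z)^*. By CRT, (Z/2095Z)^* ≅ (Z/5Z)^* × (Z/419Z)^*. Each prime-power unit group is (Z/5Z)^* ≅ Z/4Z; (Z/419Z)^* ≅ Z/418Z. Hence Gal(Q(zeta_2095)/Q) ≅ Z/4Z × Z/418Z.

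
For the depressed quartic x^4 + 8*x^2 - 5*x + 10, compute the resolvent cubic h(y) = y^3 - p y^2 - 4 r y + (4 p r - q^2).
h(y) = y^3 - 8*y^2 - 40*y + 295

Identify coefficients: p = 8, q = -5, r = 10.
Plug into h(y) = y^3 - p y^2 - 4 r y + (4 p r - q^2):
  h(y) = y^3 - (8) y^2 - 4*(10) y + (4*(8)*(10) - (-5)^2)
       = y^3 + (-8) y^2 + (-40) y + (295).
Simplifying: h(y) = y^3 - 8*y^2 - 40*y + 295.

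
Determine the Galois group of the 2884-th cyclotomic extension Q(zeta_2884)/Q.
|Gal(Q(zeta_2884)/Q)| = phi(2884) = 1224; group ≅ (Z/2884Z)^* ≅ Z/2Z × Z/6Z × Z/102Z

The n-th cyclotomic polynomial Φ_2884(x) is the minimal polynomial of zeta_2884 over Q and has degree phi(2884) = 1224. So Q(zeta_2884) is a degree-1224 Galois extension with Galois group (Z/2884Z)^*. By CRT, (Z/2884Z)^* ≅ (Z/4Z)^* × (Z/7Z)^* × (Z/103Z)^*. Each prime-power unit group is (Z/4Z)^* ≅ Z/2Z; (Z/7Z)^* ≅ Z/6Z; (Z/103Z)^* ≅ Z/102Z. Hence Gal(Q(zeta_2884)/Q) ≅ Z/2Z × Z/6Z × Z/102Z.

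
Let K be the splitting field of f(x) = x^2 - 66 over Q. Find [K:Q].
[K:Q] = 2

The polynomial x^2 - 66 is irreducible over Q since 66 is not a perfect square. Its splitting field is Q(sqrt(66)), which has degree 2 over Q.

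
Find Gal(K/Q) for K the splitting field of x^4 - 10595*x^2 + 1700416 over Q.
Gal(K/Q) = Z/2Z (cyclic of order 2)

f factors as (x^2 - 163)(x^2 - 10432), so the splitting field is K = Q(sqrt(163), sqrt(10432)). The squarefree part of 163 is 163 and the squarefree part of 10432 is also 163, so sqrt(163) and sqrt(10432) are both rational multiples of sqrt(163). Hence Q(sqrt(163)) = Q(sqrt(10432)) = Q(sqrt(163)), and the splitting field collapses to a single degree-2 extension with Galois group Z/2Z.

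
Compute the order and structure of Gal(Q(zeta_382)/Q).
|Gal(Q(zeta_382)/Q)| = phi(382) = 190; group ≅ (Z/382Z)^* ≅ Z/190Z

The n-th cyclotomic polynomial Φ_382(x) is the minimal polynomial of zeta_382 over Q and has degree phi(382) = 190. So Q(zeta_382) is a degree-190 Galois extension with Galois group (Z/382Z)^*. By CRT, (Z/382Z)^* ≅ (Z/2Z)^* × (Z/191Z)^*. Each prime-power unit group is (Z/2Z)^* ≅ trivial group (order 1); (Z/191Z)^* ≅ Z/190Z. Hence Gal(Q(zeta_382)/Q) ≅ Z/190Z.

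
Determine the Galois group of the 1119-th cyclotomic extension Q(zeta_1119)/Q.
|Gal(Q(zeta_1119)/Q)| = phi(1119) = 744; group ≅ (Z/1119Z)^* ≅ Z/2Z × Z/372Z

The n-th cyclotomic polynomial Φ_1119(x) is the minimal polynomial of zeta_1119 over Q and has degree phi(1119) = 744. So Q(zeta_1119) is a degree-744 Galois extension with Galois group (Z/1119Z)^*. By CRT, (Z/1119Z)^* ≅ (Z/3Z)^* × (Z/373Z)^*. Each prime-power unit group is (Z/3Z)^* ≅ Z/2Z; (Z/373Z)^* ≅ Z/372Z. Hence Gal(Q(zeta_1119)/Q) ≅ Z/2Z × Z/372Z.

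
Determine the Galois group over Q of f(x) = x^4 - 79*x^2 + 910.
Gal(K/Q) = V_4 (Klein four-group, Z/2Z × Z/2Z)

f factors as (x^2 - 14)(x^2 - 65), so the splitting field is K = Q(sqrt(14), sqrt(65)). The elements 14, 65, 910 are all non-squares in Q, so sqrt(14) and sqrt(65) generate independent quadratic extensions. Thus [K:Q] = 4 and Gal(K/Q) is generated by the two order-2 automorphisms sqrt(14) ↦ -sqrt(14) and sqrt(65) ↦ -sqrt(65), giving V_4.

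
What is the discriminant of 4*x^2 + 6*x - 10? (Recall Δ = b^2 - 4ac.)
Δ = 196

For a quadratic a x^2 + b x + c the discriminant is Δ = b^2 - 4ac = (6)^2 - 4*(4)*(-10) = 36 - (-160) = 196.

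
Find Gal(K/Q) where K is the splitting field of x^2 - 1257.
Gal(K/Q) = Z/2Z (cyclic of order 2)

x^2 - 1257 is irreducible over Q since 1257 is not a rational square. The splitting field Q(sqrt(1257)) has degree 2 over Q, and its unique nontrivial automorphism is sqrt(1257) ↦ -sqrt(1257). Hence Gal(Q(sqrt(1257))/Q) = Z/2Z.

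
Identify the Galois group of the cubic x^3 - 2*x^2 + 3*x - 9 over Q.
Gal(K/Q) = S_3 (symmetric group of order 6)

Compute the discriminant of x^3 + (-2)*x^2 + (3)*x + (-9): Δ = -1575. Since Δ is not a rational square, the Galois group is not contained in A_3; it must be the full S_3 (irreducibility of the cubic rules out anything smaller).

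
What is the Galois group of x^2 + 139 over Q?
Gal(K/Q) = Z/2Z (cyclic of order 2)

x^2 + 139 is irreducible over Q since -139 is not a rational square. The splitting field Q(sqrt(-139)) has degree 2 over Q, and its unique nontrivial automorphism is sqrt(-139) ↦ -sqrt(-139). Hence Gal(Q(sqrt(-139))/Q) = Z/2Z.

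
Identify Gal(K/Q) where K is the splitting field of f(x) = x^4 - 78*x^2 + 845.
Gal(K/Q) = V_4 (Klein four-group, Z/2Z × Z/2Z)

f factors as (x^2 - 13)(x^2 - 65), so the splitting field is K = Q(sqrt(13), sqrt(65)). The elements 13, 65, 845 are all non-squares in Q, so sqrt(13) and sqrt(65) generate independent quadratic extensions. Thus [K:Q] = 4 and Gal(K/Q) is generated by the two order-2 automorphisms sqrt(13) ↦ -sqrt(13) and sqrt(65) ↦ -sqrt(65), giving V_4.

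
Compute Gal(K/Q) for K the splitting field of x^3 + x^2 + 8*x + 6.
Gal(K/Q) = S_3 (symmetric group of order 6)

Compute the discriminant of x^3 + (1)*x^2 + (8)*x + (6): Δ = -2116. Since Δ is not a rational square, the Galois group is not contained in A_3; it must be the full S_3 (irreducibility of the cubic rules out anything smaller).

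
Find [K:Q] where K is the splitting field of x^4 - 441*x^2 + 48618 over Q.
[K:Q] = 4

f factors as (x^2 - 219)(x^2 - 222); the splitting field is K = Q(sqrt(219), sqrt(222)). Since 219, 222, and 48618 are all non-squares in Q, the three subfields Q(sqrt(219)), Q(sqrt(222)), Q(sqrt(48618)) are distinct degree-2 extensions, so [K:Q] = 4 (Klein four Galois group).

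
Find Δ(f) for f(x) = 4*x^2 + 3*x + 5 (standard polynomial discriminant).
Δ = -71

For a quadratic a x^2 + b x + c the discriminant is Δ = b^2 - 4ac = (3)^2 - 4*(4)*(5) = 9 - (80) = -71.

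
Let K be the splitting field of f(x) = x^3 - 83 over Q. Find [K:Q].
[K:Q] = 6

x^3 - 83 has one real root r = 83^(1/3) and two complex roots r*zeta_3, r*zeta_3^2 where zeta_3 = e^(2*pi*i/3). The splitting field is Q(r, zeta_3). [Q(r):Q] = 3 and [Q(zeta_3):Q] = 2 with gcd = 1, so [Q(r, zeta_3):Q] = 3 * 2 = 6.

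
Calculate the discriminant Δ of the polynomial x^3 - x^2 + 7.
Δ = -1295

For x^3 + a x^2 + b x + c the discriminant is Δ = 18 a b c - 4 a^3 c + a^2 b^2 - 4 b^3 - 27 c^2.
Plug a = -1, b = 0, c = 7:
  18*(-1)*(0)*(7) - 4*(-1)^3*(7) + (-1)^2*(0)^2 - 4*(0)^3 - 27*(7)^2
  = 0 + (28) + 0 + (0) + (-1323)
  = -1295.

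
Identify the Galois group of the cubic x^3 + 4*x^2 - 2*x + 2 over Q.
Gal(K/Q) = S_3 (symmetric group of order 6)

Compute the discriminant of x^3 + (4)*x^2 + (-2)*x + (2): Δ = -812. Since Δ is not a rational square, the Galois group is not contained in A_3; it must be the full S_3 (irreducibility of the cubic rules out anything smaller).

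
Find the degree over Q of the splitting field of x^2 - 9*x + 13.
[K:Q] = 2

The discriminant of x^2 + (-9)*x + (13) is b^2 - 4c = 81 - (52) = 29. Since 29 is not a perfect square in Q, the polynomial is irreducible over Q. Its two roots generate a degree-2 extension, so [K:Q] = 2.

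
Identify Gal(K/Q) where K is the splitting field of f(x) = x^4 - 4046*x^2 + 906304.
Gal(K/Q) = Z/2Z (cyclic of order 2)

f factors as (x^2 - 238)(x^2 - 3808), so the splitting field is K = Q(sqrt(238), sqrt(3808)). The squarefree part of 238 is 238 and the squarefree part of 3808 is also 238, so sqrt(238) and sqrt(3808) are both rational multiples of sqrt(238). Hence Q(sqrt(238)) = Q(sqrt(3808)) = Q(sqrt(238)), and the splitting field collapses to a single degree-2 extension with Galois group Z/2Z.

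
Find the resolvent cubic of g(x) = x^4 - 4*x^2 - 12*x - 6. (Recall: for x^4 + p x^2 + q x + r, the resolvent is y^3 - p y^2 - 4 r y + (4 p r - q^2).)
h(y) = y^3 + 4*y^2 + 24*y - 48

Identify coefficients: p = -4, q = -12, r = -6.
Plug into h(y) = y^3 - p y^2 - 4 r y + (4 p r - q^2):
  h(y) = y^3 - (-4) y^2 - 4*(-6) y + (4*(-4)*(-6) - (-12)^2)
       = y^3 + (4) y^2 + (24) y + (-48).
Simplifying: h(y) = y^3 + 4*y^2 + 24*y - 48.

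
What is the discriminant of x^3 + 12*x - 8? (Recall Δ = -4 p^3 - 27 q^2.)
Δ = -8640

For a depressed cubic x^3 + p x + q the discriminant is Δ = -4 p^3 - 27 q^2 = -4*(12)^3 - 27*(-8)^2 = -6912 - 1728 = -8640.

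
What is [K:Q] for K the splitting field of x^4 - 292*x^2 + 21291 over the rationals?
[K:Q] = 4

f factors as (x^2 - 151)(x^2 - 141); the splitting field is K = Q(sqrt(151), sqrt(141)). Since 151, 141, and 21291 are all non-squares in Q, the three subfields Q(sqrt(151)), Q(sqrt(141)), Q(sqrt(21291)) are distinct degree-2 extensions, so [K:Q] = 4 (Klein four Galois group).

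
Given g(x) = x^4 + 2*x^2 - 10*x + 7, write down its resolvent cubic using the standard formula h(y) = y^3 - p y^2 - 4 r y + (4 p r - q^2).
h(y) = y^3 - 2*y^2 - 28*y - 44

Identify coefficients: p = 2, q = -10, r = 7.
Plug into h(y) = y^3 - p y^2 - 4 r y + (4 p r - q^2):
  h(y) = y^3 - (2) y^2 - 4*(7) y + (4*(2)*(7) - (-10)^2)
       = y^3 + (-2) y^2 + (-28) y + (-44).
Simplifying: h(y) = y^3 - 2*y^2 - 28*y - 44.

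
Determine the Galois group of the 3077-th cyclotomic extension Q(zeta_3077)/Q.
|Gal(Q(zeta_3077)/Q)| = phi(3077) = 2880; group ≅ (Z/3077Z)^* ≅ Z/16Z × Z/180Z

The n-th cyclotomic polynomial Φ_3077(x) is the minimal polynomial of zeta_3077 over Q and has degree phi(3077) = 2880. So Q(zeta_3077) is a degree-2880 Galois extension with Galois group (Z/3077Z)^*. By CRT, (Z/3077Z)^* ≅ (Z/17Z)^* × (Z/181Z)^*. Each prime-power unit group is (Z/17Z)^* ≅ Z/16Z; (Z/181Z)^* ≅ Z/180Z. Hence Gal(Q(zeta_3077)/Q) ≅ Z/16Z × Z/180Z.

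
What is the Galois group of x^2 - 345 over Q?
Gal(K/Q) = Z/2Z (cyclic of order 2)

x^2 - 345 is irreducible over Q since 345 is not a rational square. The splitting field Q(sqrt(345)) has degree 2 over Q, and its unique nontrivial automorphism is sqrt(345) ↦ -sqrt(345). Hence Gal(Q(sqrt(345))/Q) = Z/2Z.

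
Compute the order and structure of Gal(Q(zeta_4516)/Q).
|Gal(Q(zeta_4516)/Q)| = phi(4516) = 2256; group ≅ (Z/4516Z)^* ≅ Z/2Z × Z/1128Z

The n-th cyclotomic polynomial Φ_4516(x) is the minimal polynomial of zeta_4516 over Q and has degree phi(4516) = 2256. So Q(zeta_4516) is a degree-2256 Galois extension with Galois group (Z/4516Z)^*. By CRT, (Z/4516Z)^* ≅ (Z/4Z)^* × (Z/1129Z)^*. Each prime-power unit group is (Z/4Z)^* ≅ Z/2Z; (Z/1129Z)^* ≅ Z/1128Z. Hence Gal(Q(zeta_4516)/Q) ≅ Z/2Z × Z/1128Z.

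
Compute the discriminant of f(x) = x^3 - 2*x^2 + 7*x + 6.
Δ = -3468

For x^3 + a x^2 + b x + c the discriminant is Δ = 18 a b c - 4 a^3 c + a^2 b^2 - 4 b^3 - 27 c^2.
Plug a = -2, b = 7, c = 6:
  18*(-2)*(7)*(6) - 4*(-2)^3*(6) + (-2)^2*(7)^2 - 4*(7)^3 - 27*(6)^2
  = -1512 + (192) + 196 + (-1372) + (-972)
  = -3468.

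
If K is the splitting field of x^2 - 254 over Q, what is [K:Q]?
[K:Q] = 2

The polynomial x^2 - 254 is irreducible over Q since 254 is not a perfect square. Its splitting field is Q(sqrt(254)), which has degree 2 over Q.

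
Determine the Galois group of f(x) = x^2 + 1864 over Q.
Gal(K/Q) = Z/2Z (cyclic of order 2)

x^2 + 1864 is irreducible over Q since -1864 is not a rational square. The splitting field Q(sqrt(-1864)) has degree 2 over Q, and its unique nontrivial automorphism is sqrt(-1864) ↦ -sqrt(-1864). Hence Gal(Q(sqrt(-1864))/Q) = Z/2Z.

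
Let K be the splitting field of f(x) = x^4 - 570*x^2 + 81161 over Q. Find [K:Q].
[K:Q] = 4

f factors as (x^2 - 277)(x^2 - 293); the splitting field is K = Q(sqrt(277), sqrt(293)). Since 277, 293, and 81161 are all non-squares in Q, the three subfields Q(sqrt(277)), Q(sqrt(293)), Q(sqrt(81161)) are distinct degree-2 extensions, so [K:Q] = 4 (Klein four Galois group).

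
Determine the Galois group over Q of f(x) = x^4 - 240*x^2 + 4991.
Gal(K/Q) = V_4 (Klein four-group, Z/2Z × Z/2Z)

f factors as (x^2 - 217)(x^2 - 23), so the splitting field is K = Q(sqrt(217), sqrt(23)). The elements 217, 23, 4991 are all non-squares in Q, so sqrt(217) and sqrt(23) generate independent quadratic extensions. Thus [K:Q] = 4 and Gal(K/Q) is generated by the two order-2 automorphisms sqrt(217) ↦ -sqrt(217) and sqrt(23) ↦ -sqrt(23), giving V_4.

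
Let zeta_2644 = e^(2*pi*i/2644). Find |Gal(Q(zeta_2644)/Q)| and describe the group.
|Gal(Q(zeta_2644)/Q)| = phi(2644) = 1320; group ≅ (Z/2644Z)^* ≅ Z/2Z × Z/660Z

The n-th cyclotomic polynomial Φ_2644(x) is the minimal polynomial of zeta_2644 over Q and has degree phi(2644) = 1320. So Q(zeta_2644) is a degree-1320 Galois extension with Galois group (Z/2644Z)^*. By CRT, (Z/2644Z)^* ≅ (Z/4Z)^* × (Z/661Z)^*. Each prime-power unit group is (Z/4Z)^* ≅ Z/2Z; (Z/661Z)^* ≅ Z/660Z. Hence Gal(Q(zeta_2644)/Q) ≅ Z/2Z × Z/660Z.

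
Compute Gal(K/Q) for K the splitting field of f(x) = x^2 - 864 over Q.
Gal(K/Q) = Z/2Z (cyclic of order 2)

x^2 - 864 is irreducible over Q since 864 is not a rational square. The splitting field Q(sqrt(864)) has degree 2 over Q, and its unique nontrivial automorphism is sqrt(864) ↦ -sqrt(864). Hence Gal(Q(sqrt(864))/Q) = Z/2Z.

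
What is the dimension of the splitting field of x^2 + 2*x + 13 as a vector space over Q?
[K:Q] = 2

The discriminant of x^2 + (2)*x + (13) is b^2 - 4c = 4 - (52) = -48. Since -48 is not a perfect square in Q, the polynomial is irreducible over Q. Its two roots generate a degree-2 extension, so [K:Q] = 2.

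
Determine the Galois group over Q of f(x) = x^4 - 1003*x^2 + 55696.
Gal(K/Q) = Z/2Z (cyclic of order 2)

f factors as (x^2 - 944)(x^2 - 59), so the splitting field is K = Q(sqrt(944), sqrt(59)). The squarefree part of 944 is 59 and the squarefree part of 59 is also 59, so sqrt(944) and sqrt(59) are both rational multiples of sqrt(59). Hence Q(sqrt(944)) = Q(sqrt(59)) = Q(sqrt(59)), and the splitting field collapses to a single degree-2 extension with Galois group Z/2Z.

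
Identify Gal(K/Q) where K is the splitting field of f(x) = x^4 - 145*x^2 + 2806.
Gal(K/Q) = V_4 (Klein four-group, Z/2Z × Z/2Z)

f factors as (x^2 - 23)(x^2 - 122), so the splitting field is K = Q(sqrt(23), sqrt(122)). The elements 23, 122, 2806 are all non-squares in Q, so sqrt(23) and sqrt(122) generate independent quadratic extensions. Thus [K:Q] = 4 and Gal(K/Q) is generated by the two order-2 automorphisms sqrt(23) ↦ -sqrt(23) and sqrt(122) ↦ -sqrt(122), giving V_4.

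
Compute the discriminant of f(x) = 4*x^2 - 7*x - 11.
Δ = 225

For a quadratic a x^2 + b x + c the discriminant is Δ = b^2 - 4ac = (-7)^2 - 4*(4)*(-11) = 49 - (-176) = 225.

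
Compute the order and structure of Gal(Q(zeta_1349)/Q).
|Gal(Q(zeta_1349)/Q)| = phi(1349) = 1260; group ≅ (Z/1349Z)^* ≅ Z/18Z × Z/70Z

The n-th cyclotomic polynomial Φ_1349(x) is the minimal polynomial of zeta_1349 over Q and has degree phi(1349) = 1260. So Q(zeta_1349) is a degree-1260 Galois extension with Galois group (Z/1349Z)^*. By CRT, (Z/1349Z)^* ≅ (Z/19Z)^* × (Z/71Z)^*. Each prime-power unit group is (Z/19Z)^* ≅ Z/18Z; (Z/71Z)^* ≅ Z/70Z. Hence Gal(Q(zeta_1349)/Q) ≅ Z/18Z × Z/70Z.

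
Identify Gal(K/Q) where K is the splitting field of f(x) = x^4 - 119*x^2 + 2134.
Gal(K/Q) = V_4 (Klein four-group, Z/2Z × Z/2Z)

f factors as (x^2 - 22)(x^2 - 97), so the splitting field is K = Q(sqrt(22), sqrt(97)). The elements 22, 97, 2134 are all non-squares in Q, so sqrt(22) and sqrt(97) generate independent quadratic extensions. Thus [K:Q] = 4 and Gal(K/Q) is generated by the two order-2 automorphisms sqrt(22) ↦ -sqrt(22) and sqrt(97) ↦ -sqrt(97), giving V_4.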